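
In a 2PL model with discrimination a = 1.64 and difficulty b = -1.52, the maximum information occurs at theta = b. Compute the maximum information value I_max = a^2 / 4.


For 2PL, max info at theta = b = -1.52
I_max = a^2 / 4 = 1.64^2 / 4
= 2.6896 / 4
I_max = 0.6724

0.6724


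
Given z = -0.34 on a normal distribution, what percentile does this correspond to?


CDF(z) = 0.5 * (1 + erf(z/sqrt(2)))
erf(-0.2404) = -0.2661
CDF = 0.3669
Percentile rank = 0.3669 * 100 = 36.69

36.69


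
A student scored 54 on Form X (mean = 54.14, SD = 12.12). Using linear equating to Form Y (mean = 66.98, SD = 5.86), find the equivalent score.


slope = SD_Y / SD_X = 5.86 / 12.12 ~ 0.4835
intercept = mean_Y - slope * mean_X = 66.98 - (5.86 / 12.12) * 54.14 ~ 40.8034
Y = slope * X + intercept. To avoid rounding drift from the rounded slope/intercept, evaluate the equivalent form Y = mean_Y + SD_Y * (X - mean_X) / SD_X at full precision:
Y = 66.98 + 5.86 * (54 - 54.14) / 12.12
Y = 66.98 - 5.86 * 0.14 / 12.12
Y = 66.98 - 0.8204 / 12.12
Y = 66.98 - 0.0677
Y = 66.9123

66.9123


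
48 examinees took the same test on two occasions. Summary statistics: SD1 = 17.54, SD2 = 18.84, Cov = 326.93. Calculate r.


r = cov(X,Y) / (SD_X * SD_Y)
r = 326.93 / (17.54 * 18.84)
r = 326.93 / 330.4536
r = 0.9893

0.9893


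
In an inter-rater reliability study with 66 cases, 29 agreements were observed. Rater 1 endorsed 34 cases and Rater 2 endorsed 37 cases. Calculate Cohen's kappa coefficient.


P_o = 29/66 = 0.439394
P_e = (34*37 + 32*29) / 4356 = 0.501837
kappa = (P_o - P_e) / (1 - P_e)
kappa = (0.439394 - 0.501837) / (1 - 0.501837)
kappa = -0.1253

-0.1253


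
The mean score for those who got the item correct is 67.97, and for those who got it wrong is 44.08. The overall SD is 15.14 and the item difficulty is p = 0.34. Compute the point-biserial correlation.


q = 1 - p = 0.66
rpb = ((M1 - M0) / SD) * sqrt(p * q)
rpb = ((67.97 - 44.08) / 15.14) * sqrt(0.34 * 0.66)
rpb = 0.7475

0.7475


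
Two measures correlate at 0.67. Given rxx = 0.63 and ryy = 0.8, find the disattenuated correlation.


r_corrected = rxy / sqrt(rxx * ryy)
= 0.67 / sqrt(0.63 * 0.8)
= 0.67 / sqrt(0.504)
= 0.67 / 0.70993
r_corrected = 0.9438

0.9438


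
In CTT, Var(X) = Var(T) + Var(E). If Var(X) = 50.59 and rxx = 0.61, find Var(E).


var_true = rxx * var_obs = 0.61 * 50.59 = 30.8599
var_error = var_obs - var_true
var_error = 50.59 - 30.8599
var_error = 19.7301

19.7301


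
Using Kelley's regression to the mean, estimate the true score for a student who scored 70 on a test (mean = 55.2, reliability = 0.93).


T_est = rxx * X + (1 - rxx) * mean
T_est = 0.93 * 70 + 0.07 * 55.2
T_est = 65.1 + 3.864
T_est = 68.964

68.964


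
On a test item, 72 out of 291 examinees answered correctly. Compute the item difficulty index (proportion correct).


Item difficulty p = number correct / total examinees
p = 72 / 291
p = 0.2474

0.2474


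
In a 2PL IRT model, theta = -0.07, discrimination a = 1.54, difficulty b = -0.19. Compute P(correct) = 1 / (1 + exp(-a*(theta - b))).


a*(theta - b) = 1.54 * (-0.07 - -0.19) = 0.1848
exp(-0.1848) = 0.8313
P = 1 / (1 + 0.8313)
P = 0.5461

0.5461


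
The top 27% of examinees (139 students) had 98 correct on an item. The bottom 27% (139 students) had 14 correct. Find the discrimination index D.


p_upper = 98/139 = 0.705
p_lower = 14/139 = 0.1007
D = 0.705 - 0.1007 = 0.6043

0.6043


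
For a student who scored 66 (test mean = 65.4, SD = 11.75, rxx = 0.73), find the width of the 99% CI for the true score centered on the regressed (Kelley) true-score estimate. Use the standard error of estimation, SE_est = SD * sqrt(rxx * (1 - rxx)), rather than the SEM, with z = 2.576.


True score estimate = 0.73*66 + 0.27*65.4 = 65.838
SE_est = SD * sqrt(rxx * (1 - rxx)) = 11.75 * sqrt(0.73 * 0.27) = 11.75 * sqrt(0.1971) = 5.216524
CI = T_est +/- z * SE_est, so width = 2 * z * SE_est = 2 * 2.576 * 5.216524
Width = 26.8755

26.8755


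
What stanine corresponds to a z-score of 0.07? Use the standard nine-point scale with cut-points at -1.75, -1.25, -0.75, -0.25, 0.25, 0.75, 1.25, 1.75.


Stanine boundaries: [-1.75, -1.25, -0.75, -0.25, 0.25, 0.75, 1.25, 1.75]
z = 0.07
Check each boundary:
  z >= -1.75 -> could be stanine 2
  z >= -1.25 -> could be stanine 3
  z >= -0.75 -> could be stanine 4
  z >= -0.25 -> could be stanine 5
  z < 0.25
  z < 0.75
  z < 1.25
  z < 1.75
Highest qualifying boundary gives stanine = 5

5


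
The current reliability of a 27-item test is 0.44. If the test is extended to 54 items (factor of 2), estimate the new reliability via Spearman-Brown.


r_new = (n * rxx) / (1 + (n-1) * rxx)
r_new = (2 * 0.44) / (1 + 1 * 0.44)
r_new = 0.88 / 1.44
r_new = 0.6111

0.6111


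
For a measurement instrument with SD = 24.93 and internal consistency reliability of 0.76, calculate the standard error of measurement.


SEM = SD * sqrt(1 - rxx)
SEM = 24.93 * sqrt(1 - 0.76)
SEM = 24.93 * sqrt(0.24) = 24.93 * 0.489898
SEM = 12.2132

12.2132


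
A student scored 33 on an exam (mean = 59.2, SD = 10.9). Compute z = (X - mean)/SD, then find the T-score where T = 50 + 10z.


z = (X - mean) / SD = (33 - 59.2) / 10.9
z = -26.2 / 10.9
z = -2.4037
T-score = T = 50 + 10z
Carry z at full precision (z = -26.2 / 10.9) into the conversion:
T-score = 50 + 10 * (-26.2 / 10.9) = 50 + -262 / 10.9
T-score = 50 + -24.0367
T-score = 25.9633

25.9633


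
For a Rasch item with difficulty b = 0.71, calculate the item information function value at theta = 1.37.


P = 1/(1+exp(-(1.37-0.71))) = 0.6593
I = P*(1-P) = 0.6593 * 0.3407
I = 0.2246

0.2246


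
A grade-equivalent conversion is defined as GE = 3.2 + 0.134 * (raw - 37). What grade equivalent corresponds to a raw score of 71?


raw - median = 71 - 37 = 34
slope * diff = 0.134 * 34 = 4.556
GE = 3.2 + 4.556
GE = 7.756

7.756


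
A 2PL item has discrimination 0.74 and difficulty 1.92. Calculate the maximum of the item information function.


For 2PL, max info at theta = b = 1.92
I_max = a^2 / 4 = 0.74^2 / 4
= 0.5476 / 4
I_max = 0.1369

0.1369


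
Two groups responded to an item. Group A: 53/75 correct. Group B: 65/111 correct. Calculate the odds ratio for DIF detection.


Odds_A = 53/22 = 2.4091
Odds_B = 65/46 = 1.413
OR = Odds_A / Odds_B = 2.4091 / 1.413
Exactly, OR = (53 * 46) / (22 * 65) = 2438 / 1430
OR = 1.7049

1.7049


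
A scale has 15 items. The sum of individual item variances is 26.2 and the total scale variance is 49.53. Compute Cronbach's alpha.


alpha = (k/(k-1)) * (1 - sum(si^2)/s_total^2)
= (15/14) * (1 - 26.2/49.53)
alpha = 0.5047

0.5047


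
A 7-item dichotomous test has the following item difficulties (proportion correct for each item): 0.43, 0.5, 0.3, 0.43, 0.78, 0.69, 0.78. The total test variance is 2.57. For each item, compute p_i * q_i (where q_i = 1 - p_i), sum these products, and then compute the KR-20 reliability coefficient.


For each item, compute p_i * q_i:
  Item 1: 0.43 * 0.57 = 0.2451
  Item 2: 0.5 * 0.5 = 0.25
  Item 3: 0.3 * 0.7 = 0.21
  Item 4: 0.43 * 0.57 = 0.2451
  Item 5: 0.78 * 0.22 = 0.1716
  Item 6: 0.69 * 0.31 = 0.2139
  Item 7: 0.78 * 0.22 = 0.1716
Sum(p_i * q_i) = 0.2451 + 0.25 + 0.21 + 0.2451 + 0.1716 + 0.2139 + 0.1716 = 1.5073
KR-20 = (k/(k-1)) * (1 - Sum(p_i*q_i) / Var_total)
= (7/6) * (1 - 1.5073/2.57)
= 1.1667 * 0.4135
KR-20 = 0.4824

0.4824


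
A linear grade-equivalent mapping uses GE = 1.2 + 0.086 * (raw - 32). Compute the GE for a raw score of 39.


raw - median = 39 - 32 = 7
slope * diff = 0.086 * 7 = 0.602
GE = 1.2 + 0.602
GE = 1.802

1.802


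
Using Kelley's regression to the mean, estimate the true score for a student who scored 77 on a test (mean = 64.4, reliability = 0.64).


T_est = rxx * X + (1 - rxx) * mean
T_est = 0.64 * 77 + 0.36 * 64.4
T_est = 49.28 + 23.184
T_est = 72.464

72.464


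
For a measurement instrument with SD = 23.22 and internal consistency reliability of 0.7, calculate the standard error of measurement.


SEM = SD * sqrt(1 - rxx)
SEM = 23.22 * sqrt(1 - 0.7)
SEM = 23.22 * sqrt(0.3) = 23.22 * 0.547723
SEM = 12.7181

12.7181


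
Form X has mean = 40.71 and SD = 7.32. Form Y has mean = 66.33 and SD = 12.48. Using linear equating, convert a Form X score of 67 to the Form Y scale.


slope = SD_Y / SD_X = 12.48 / 7.32 ~ 1.7049
intercept = mean_Y - slope * mean_X = 66.33 - (12.48 / 7.32) * 40.71 ~ -3.0772
Y = slope * X + intercept. To avoid rounding drift from the rounded slope/intercept, evaluate the equivalent form Y = mean_Y + SD_Y * (X - mean_X) / SD_X at full precision:
Y = 66.33 + 12.48 * (67 - 40.71) / 7.32
Y = 66.33 + 12.48 * 26.29 / 7.32
Y = 66.33 + 328.0992 / 7.32
Y = 66.33 + 44.8223
Y = 111.1523

111.1523


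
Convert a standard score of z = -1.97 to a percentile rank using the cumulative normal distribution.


CDF(z) = 0.5 * (1 + erf(z/sqrt(2)))
erf(-1.393) = -0.9512
CDF = 0.0244
Percentile rank = 0.0244 * 100 = 2.44

2.44


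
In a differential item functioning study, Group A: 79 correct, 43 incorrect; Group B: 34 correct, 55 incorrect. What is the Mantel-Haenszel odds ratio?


Odds_A = 79/43 = 1.8372
Odds_B = 34/55 = 0.6182
OR = Odds_A / Odds_B = 1.8372 / 0.6182
Exactly, OR = (79 * 55) / (43 * 34) = 4345 / 1462
OR = 2.972

2.972


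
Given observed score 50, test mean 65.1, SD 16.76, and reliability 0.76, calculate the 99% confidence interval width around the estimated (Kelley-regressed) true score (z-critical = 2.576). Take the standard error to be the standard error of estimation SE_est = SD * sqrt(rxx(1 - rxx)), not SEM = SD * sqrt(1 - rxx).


True score estimate = 0.76*50 + 0.24*65.1 = 53.624
SE_est = SD * sqrt(rxx * (1 - rxx)) = 16.76 * sqrt(0.76 * 0.24) = 16.76 * sqrt(0.1824) = 7.157913
CI = T_est +/- z * SE_est, so width = 2 * z * SE_est = 2 * 2.576 * 7.157913
Width = 36.8776

36.8776


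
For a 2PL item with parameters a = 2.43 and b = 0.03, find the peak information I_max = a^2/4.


For 2PL, max info at theta = b = 0.03
I_max = a^2 / 4 = 2.43^2 / 4
= 5.9049 / 4
I_max = 1.4762

1.4762


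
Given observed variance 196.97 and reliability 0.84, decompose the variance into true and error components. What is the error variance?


var_true = rxx * var_obs = 0.84 * 196.97 = 165.4548
var_error = var_obs - var_true
var_error = 196.97 - 165.4548
var_error = 31.5152

31.5152


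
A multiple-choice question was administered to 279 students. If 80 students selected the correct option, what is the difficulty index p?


Item difficulty p = number correct / total examinees
p = 80 / 279
p = 0.2867

0.2867


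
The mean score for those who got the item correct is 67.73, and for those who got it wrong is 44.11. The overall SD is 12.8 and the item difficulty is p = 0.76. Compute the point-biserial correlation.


q = 1 - p = 0.24
rpb = ((M1 - M0) / SD) * sqrt(p * q)
rpb = ((67.73 - 44.11) / 12.8) * sqrt(0.76 * 0.24)
rpb = 0.7881

0.7881


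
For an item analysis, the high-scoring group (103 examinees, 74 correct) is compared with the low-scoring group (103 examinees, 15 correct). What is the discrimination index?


p_upper = 74/103 = 0.7184
p_lower = 15/103 = 0.1456
D = 0.7184 - 0.1456 = 0.5728

0.5728


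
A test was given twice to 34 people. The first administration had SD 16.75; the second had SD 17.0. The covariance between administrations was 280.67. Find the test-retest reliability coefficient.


r = cov(X,Y) / (SD_X * SD_Y)
r = 280.67 / (16.75 * 17.0)
r = 280.67 / 284.75
r = 0.9857

0.9857


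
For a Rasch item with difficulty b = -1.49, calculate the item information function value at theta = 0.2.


P = 1/(1+exp(-(0.2--1.49))) = 0.8442
I = P*(1-P) = 0.8442 * 0.1558
I = 0.1315

0.1315


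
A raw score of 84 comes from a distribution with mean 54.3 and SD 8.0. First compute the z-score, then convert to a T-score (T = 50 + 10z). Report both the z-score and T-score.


z = (X - mean) / SD = (84 - 54.3) / 8.0
z = 29.7 / 8.0
z = 3.7125
T-score = T = 50 + 10z
Carry z at full precision (z = 29.7 / 8.0) into the conversion:
T-score = 50 + 10 * (29.7 / 8.0) = 50 + 297 / 8.0
T-score = 50 + 37.125
T-score = 87.125

87.125


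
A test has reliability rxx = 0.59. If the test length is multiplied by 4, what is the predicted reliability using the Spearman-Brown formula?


r_new = (n * rxx) / (1 + (n-1) * rxx)
r_new = (4 * 0.59) / (1 + 3 * 0.59)
r_new = 2.36 / 2.77
r_new = 0.852

0.852


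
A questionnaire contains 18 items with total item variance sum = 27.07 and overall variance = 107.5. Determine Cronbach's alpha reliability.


alpha = (k/(k-1)) * (1 - sum(si^2)/s_total^2)
= (18/17) * (1 - 27.07/107.5)
alpha = 0.7922

0.7922


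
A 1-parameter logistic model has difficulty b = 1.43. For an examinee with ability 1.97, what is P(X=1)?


theta - b = 1.97 - 1.43 = 0.54
exp(-(theta - b)) = exp(-0.54) = 0.5827
P = 1 / (1 + 0.5827)
P = 0.6318

0.6318


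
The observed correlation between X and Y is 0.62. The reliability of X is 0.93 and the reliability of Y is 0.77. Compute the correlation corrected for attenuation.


r_corrected = rxy / sqrt(rxx * ryy)
= 0.62 / sqrt(0.93 * 0.77)
= 0.62 / sqrt(0.7161)
= 0.62 / 0.846227
r_corrected = 0.7327

0.7327


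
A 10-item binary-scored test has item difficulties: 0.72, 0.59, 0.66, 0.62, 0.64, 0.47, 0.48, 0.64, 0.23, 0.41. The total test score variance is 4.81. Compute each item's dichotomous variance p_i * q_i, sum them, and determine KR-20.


For each item, compute p_i * q_i:
  Item 1: 0.72 * 0.28 = 0.2016
  Item 2: 0.59 * 0.41 = 0.2419
  Item 3: 0.66 * 0.34 = 0.2244
  Item 4: 0.62 * 0.38 = 0.2356
  Item 5: 0.64 * 0.36 = 0.2304
  Item 6: 0.47 * 0.53 = 0.2491
  Item 7: 0.48 * 0.52 = 0.2496
  Item 8: 0.64 * 0.36 = 0.2304
  Item 9: 0.23 * 0.77 = 0.1771
  Item 10: 0.41 * 0.59 = 0.2419
Sum(p_i * q_i) = 0.2016 + 0.2419 + 0.2244 + 0.2356 + 0.2304 + 0.2491 + 0.2496 + 0.2304 + 0.1771 + 0.2419 = 2.282
KR-20 = (k/(k-1)) * (1 - Sum(p_i*q_i) / Var_total)
= (10/9) * (1 - 2.282/4.81)
= 1.1111 * 0.5256
KR-20 = 0.584

0.584


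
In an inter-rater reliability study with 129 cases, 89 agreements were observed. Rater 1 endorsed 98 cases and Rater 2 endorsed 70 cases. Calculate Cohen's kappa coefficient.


P_o = 89/129 = 0.689922
P_e = (98*70 + 31*59) / 16641 = 0.522144
kappa = (P_o - P_e) / (1 - P_e)
kappa = (0.689922 - 0.522144) / (1 - 0.522144)
kappa = 0.3511

0.3511


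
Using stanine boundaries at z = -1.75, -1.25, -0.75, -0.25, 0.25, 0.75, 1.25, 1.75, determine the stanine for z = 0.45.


Stanine boundaries: [-1.75, -1.25, -0.75, -0.25, 0.25, 0.75, 1.25, 1.75]
z = 0.45
Check each boundary:
  z >= -1.75 -> could be stanine 2
  z >= -1.25 -> could be stanine 3
  z >= -0.75 -> could be stanine 4
  z >= -0.25 -> could be stanine 5
  z >= 0.25 -> could be stanine 6
  z < 0.75
  z < 1.25
  z < 1.75
Highest qualifying boundary gives stanine = 6

6


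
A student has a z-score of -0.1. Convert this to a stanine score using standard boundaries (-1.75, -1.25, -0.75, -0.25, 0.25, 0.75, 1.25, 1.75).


Stanine boundaries: [-1.75, -1.25, -0.75, -0.25, 0.25, 0.75, 1.25, 1.75]
z = -0.1
Check each boundary:
  z >= -1.75 -> could be stanine 2
  z >= -1.25 -> could be stanine 3
  z >= -0.75 -> could be stanine 4
  z >= -0.25 -> could be stanine 5
  z < 0.25
  z < 0.75
  z < 1.25
  z < 1.75
Highest qualifying boundary gives stanine = 5

5


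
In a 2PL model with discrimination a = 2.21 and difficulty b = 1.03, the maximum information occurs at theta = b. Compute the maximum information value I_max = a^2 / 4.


For 2PL, max info at theta = b = 1.03
I_max = a^2 / 4 = 2.21^2 / 4
= 4.8841 / 4
I_max = 1.221

1.221


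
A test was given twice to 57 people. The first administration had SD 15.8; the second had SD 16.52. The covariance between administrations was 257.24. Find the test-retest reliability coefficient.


r = cov(X,Y) / (SD_X * SD_Y)
r = 257.24 / (15.8 * 16.52)
r = 257.24 / 261.016
r = 0.9855

0.9855


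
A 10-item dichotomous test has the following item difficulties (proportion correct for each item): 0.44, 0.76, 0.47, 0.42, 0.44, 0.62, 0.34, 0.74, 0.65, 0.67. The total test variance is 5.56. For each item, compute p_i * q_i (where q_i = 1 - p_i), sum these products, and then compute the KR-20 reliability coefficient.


For each item, compute p_i * q_i:
  Item 1: 0.44 * 0.56 = 0.2464
  Item 2: 0.76 * 0.24 = 0.1824
  Item 3: 0.47 * 0.53 = 0.2491
  Item 4: 0.42 * 0.58 = 0.2436
  Item 5: 0.44 * 0.56 = 0.2464
  Item 6: 0.62 * 0.38 = 0.2356
  Item 7: 0.34 * 0.66 = 0.2244
  Item 8: 0.74 * 0.26 = 0.1924
  Item 9: 0.65 * 0.35 = 0.2275
  Item 10: 0.67 * 0.33 = 0.2211
Sum(p_i * q_i) = 0.2464 + 0.1824 + 0.2491 + 0.2436 + 0.2464 + 0.2356 + 0.2244 + 0.1924 + 0.2275 + 0.2211 = 2.2689
KR-20 = (k/(k-1)) * (1 - Sum(p_i*q_i) / Var_total)
= (10/9) * (1 - 2.2689/5.56)
= 1.1111 * 0.5919
KR-20 = 0.6577

0.6577


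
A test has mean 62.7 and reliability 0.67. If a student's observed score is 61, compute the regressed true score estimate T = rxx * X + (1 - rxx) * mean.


T_est = rxx * X + (1 - rxx) * mean
T_est = 0.67 * 61 + 0.33 * 62.7
T_est = 40.87 + 20.691
T_est = 61.561

61.561


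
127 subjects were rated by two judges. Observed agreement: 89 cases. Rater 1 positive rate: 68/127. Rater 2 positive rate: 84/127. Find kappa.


P_o = 89/127 = 0.700787
P_e = (68*84 + 59*43) / 16129 = 0.511439
kappa = (P_o - P_e) / (1 - P_e)
kappa = (0.700787 - 0.511439) / (1 - 0.511439)
kappa = 0.3876

0.3876


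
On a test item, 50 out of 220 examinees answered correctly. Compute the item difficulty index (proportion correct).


Item difficulty p = number correct / total examinees
p = 50 / 220
p = 0.2273

0.2273


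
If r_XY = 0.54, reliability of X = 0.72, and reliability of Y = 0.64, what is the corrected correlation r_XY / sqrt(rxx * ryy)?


r_corrected = rxy / sqrt(rxx * ryy)
= 0.54 / sqrt(0.72 * 0.64)
= 0.54 / sqrt(0.4608)
= 0.54 / 0.678823
r_corrected = 0.7955

0.7955


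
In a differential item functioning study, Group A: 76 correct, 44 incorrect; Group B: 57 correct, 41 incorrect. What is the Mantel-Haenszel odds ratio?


Odds_A = 76/44 = 1.7273
Odds_B = 57/41 = 1.3902
OR = Odds_A / Odds_B = 1.7273 / 1.3902
Exactly, OR = (76 * 41) / (44 * 57) = 3116 / 2508
OR = 1.2424

1.2424


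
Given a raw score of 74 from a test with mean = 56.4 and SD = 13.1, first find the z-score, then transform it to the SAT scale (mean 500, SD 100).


z = (X - mean) / SD = (74 - 56.4) / 13.1
z = 17.6 / 13.1
z = 1.3435
SAT-scale = SAT = 500 + 100z
Carry z at full precision (z = 17.6 / 13.1) into the conversion:
SAT-scale = 500 + 100 * (17.6 / 13.1) = 500 + 1760 / 13.1
SAT-scale = 500 + 134.3511
SAT-scale = 634.3511

634.3511


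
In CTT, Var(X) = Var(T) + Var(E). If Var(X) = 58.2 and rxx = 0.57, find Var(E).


var_true = rxx * var_obs = 0.57 * 58.2 = 33.174
var_error = var_obs - var_true
var_error = 58.2 - 33.174
var_error = 25.026

25.026


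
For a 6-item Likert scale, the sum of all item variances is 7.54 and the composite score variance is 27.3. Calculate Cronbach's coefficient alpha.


alpha = (k/(k-1)) * (1 - sum(si^2)/s_total^2)
= (6/5) * (1 - 7.54/27.3)
alpha = 0.8686

0.8686


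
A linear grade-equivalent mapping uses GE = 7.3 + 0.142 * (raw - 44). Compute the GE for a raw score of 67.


raw - median = 67 - 44 = 23
slope * diff = 0.142 * 23 = 3.266
GE = 7.3 + 3.266
GE = 10.566

10.566


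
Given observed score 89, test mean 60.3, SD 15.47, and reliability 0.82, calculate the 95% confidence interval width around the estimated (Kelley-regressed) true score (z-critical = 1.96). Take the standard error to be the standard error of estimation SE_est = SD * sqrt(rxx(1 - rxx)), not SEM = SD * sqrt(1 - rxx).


True score estimate = 0.82*89 + 0.18*60.3 = 83.834
SE_est = SD * sqrt(rxx * (1 - rxx)) = 15.47 * sqrt(0.82 * 0.18) = 15.47 * sqrt(0.1476) = 5.94338
CI = T_est +/- z * SE_est, so width = 2 * z * SE_est = 2 * 1.96 * 5.94338
Width = 23.298

23.298


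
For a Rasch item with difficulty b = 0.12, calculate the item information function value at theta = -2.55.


P = 1/(1+exp(-(-2.55-0.12))) = 0.0648
I = P*(1-P) = 0.0648 * 0.9352
I = 0.0606

0.0606


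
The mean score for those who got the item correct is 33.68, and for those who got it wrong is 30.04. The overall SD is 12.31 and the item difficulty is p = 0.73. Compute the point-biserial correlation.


q = 1 - p = 0.27
rpb = ((M1 - M0) / SD) * sqrt(p * q)
rpb = ((33.68 - 30.04) / 12.31) * sqrt(0.73 * 0.27)
rpb = 0.1313

0.1313


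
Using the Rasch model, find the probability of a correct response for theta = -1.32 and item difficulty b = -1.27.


theta - b = -1.32 - -1.27 = -0.05
exp(-(theta - b)) = exp(0.05) = 1.0513
P = 1 / (1 + 1.0513)
P = 0.4875

0.4875


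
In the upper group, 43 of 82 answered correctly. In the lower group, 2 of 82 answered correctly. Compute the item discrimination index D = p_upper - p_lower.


p_upper = 43/82 = 0.5244
p_lower = 2/82 = 0.0244
D = 0.5244 - 0.0244 = 0.5

0.5


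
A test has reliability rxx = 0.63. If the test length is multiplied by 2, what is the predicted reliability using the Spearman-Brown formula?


r_new = (n * rxx) / (1 + (n-1) * rxx)
r_new = (2 * 0.63) / (1 + 1 * 0.63)
r_new = 1.26 / 1.63
r_new = 0.773

0.773


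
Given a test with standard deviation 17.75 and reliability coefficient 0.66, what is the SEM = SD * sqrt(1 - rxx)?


SEM = SD * sqrt(1 - rxx)
SEM = 17.75 * sqrt(1 - 0.66)
SEM = 17.75 * sqrt(0.34) = 17.75 * 0.583095
SEM = 10.3499

10.3499


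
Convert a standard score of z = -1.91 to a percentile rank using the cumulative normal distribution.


CDF(z) = 0.5 * (1 + erf(z/sqrt(2)))
erf(-1.3506) = -0.9439
CDF = 0.0281
Percentile rank = 0.0281 * 100 = 2.81

2.81


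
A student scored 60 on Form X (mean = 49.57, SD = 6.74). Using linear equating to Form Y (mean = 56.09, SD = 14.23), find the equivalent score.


slope = SD_Y / SD_X = 14.23 / 6.74 ~ 2.1113
intercept = mean_Y - slope * mean_X = 56.09 - (14.23 / 6.74) * 49.57 ~ -48.5659
Y = slope * X + intercept. To avoid rounding drift from the rounded slope/intercept, evaluate the equivalent form Y = mean_Y + SD_Y * (X - mean_X) / SD_X at full precision:
Y = 56.09 + 14.23 * (60 - 49.57) / 6.74
Y = 56.09 + 14.23 * 10.43 / 6.74
Y = 56.09 + 148.4189 / 6.74
Y = 56.09 + 22.0206
Y = 78.1106

78.1106


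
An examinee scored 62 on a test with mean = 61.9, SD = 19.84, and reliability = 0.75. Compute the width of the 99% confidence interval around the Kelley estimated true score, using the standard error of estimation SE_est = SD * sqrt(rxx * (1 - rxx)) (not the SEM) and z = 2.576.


True score estimate = 0.75*62 + 0.25*61.9 = 61.975
SE_est = SD * sqrt(rxx * (1 - rxx)) = 19.84 * sqrt(0.75 * 0.25) = 19.84 * sqrt(0.1875) = 8.590972
CI = T_est +/- z * SE_est, so width = 2 * z * SE_est = 2 * 2.576 * 8.590972
Width = 44.2607

44.2607


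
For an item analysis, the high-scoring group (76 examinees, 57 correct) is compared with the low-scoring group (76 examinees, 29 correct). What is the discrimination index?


p_upper = 57/76 = 0.75
p_lower = 29/76 = 0.3816
D = 0.75 - 0.3816 = 0.3684

0.3684


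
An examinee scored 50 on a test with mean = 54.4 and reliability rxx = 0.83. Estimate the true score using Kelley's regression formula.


T_est = rxx * X + (1 - rxx) * mean
T_est = 0.83 * 50 + 0.17 * 54.4
T_est = 41.5 + 9.248
T_est = 50.748

50.748


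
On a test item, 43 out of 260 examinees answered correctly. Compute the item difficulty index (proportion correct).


Item difficulty p = number correct / total examinees
p = 43 / 260
p = 0.1654

0.1654


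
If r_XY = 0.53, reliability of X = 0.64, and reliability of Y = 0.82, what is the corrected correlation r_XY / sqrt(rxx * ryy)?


r_corrected = rxy / sqrt(rxx * ryy)
= 0.53 / sqrt(0.64 * 0.82)
= 0.53 / sqrt(0.5248)
= 0.53 / 0.724431
r_corrected = 0.7316

0.7316


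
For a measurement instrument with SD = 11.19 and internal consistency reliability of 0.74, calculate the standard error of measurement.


SEM = SD * sqrt(1 - rxx)
SEM = 11.19 * sqrt(1 - 0.74)
SEM = 11.19 * sqrt(0.26) = 11.19 * 0.509902
SEM = 5.7058

5.7058


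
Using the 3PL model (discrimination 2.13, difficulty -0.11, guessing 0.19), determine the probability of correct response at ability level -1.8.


logit = 2.13*(-1.8 - -0.11) = -3.5997
P* = 1/(1 + exp(--3.5997)) = 0.0266
P = 0.19 + (1 - 0.19) * 0.0266
P = 0.2115

0.2115


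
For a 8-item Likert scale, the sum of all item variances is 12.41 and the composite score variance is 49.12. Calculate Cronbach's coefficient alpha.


alpha = (k/(k-1)) * (1 - sum(si^2)/s_total^2)
= (8/7) * (1 - 12.41/49.12)
alpha = 0.8541

0.8541


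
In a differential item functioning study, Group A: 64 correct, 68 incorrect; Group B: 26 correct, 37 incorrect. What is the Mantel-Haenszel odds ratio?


Odds_A = 64/68 = 0.9412
Odds_B = 26/37 = 0.7027
OR = Odds_A / Odds_B = 0.9412 / 0.7027
Exactly, OR = (64 * 37) / (68 * 26) = 2368 / 1768
OR = 1.3394

1.3394


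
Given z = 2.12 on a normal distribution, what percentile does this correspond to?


CDF(z) = 0.5 * (1 + erf(z/sqrt(2)))
erf(1.4991) = 0.966
CDF = 0.983
Percentile rank = 0.983 * 100 = 98.3

98.3


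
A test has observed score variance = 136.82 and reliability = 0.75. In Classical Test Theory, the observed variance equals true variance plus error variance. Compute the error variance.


var_true = rxx * var_obs = 0.75 * 136.82 = 102.615
var_error = var_obs - var_true
var_error = 136.82 - 102.615
var_error = 34.205

34.205


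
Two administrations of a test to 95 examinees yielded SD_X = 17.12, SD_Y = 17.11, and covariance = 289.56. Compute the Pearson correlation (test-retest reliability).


r = cov(X,Y) / (SD_X * SD_Y)
r = 289.56 / (17.12 * 17.11)
r = 289.56 / 292.9232
r = 0.9885

0.9885


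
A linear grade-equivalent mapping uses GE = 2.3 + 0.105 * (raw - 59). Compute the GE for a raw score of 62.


raw - median = 62 - 59 = 3
slope * diff = 0.105 * 3 = 0.315
GE = 2.3 + 0.315
GE = 2.615

2.615


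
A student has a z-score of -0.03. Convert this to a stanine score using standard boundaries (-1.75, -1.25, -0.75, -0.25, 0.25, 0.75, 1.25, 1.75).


Stanine boundaries: [-1.75, -1.25, -0.75, -0.25, 0.25, 0.75, 1.25, 1.75]
z = -0.03
Check each boundary:
  z >= -1.75 -> could be stanine 2
  z >= -1.25 -> could be stanine 3
  z >= -0.75 -> could be stanine 4
  z >= -0.25 -> could be stanine 5
  z < 0.25
  z < 0.75
  z < 1.25
  z < 1.75
Highest qualifying boundary gives stanine = 5

5


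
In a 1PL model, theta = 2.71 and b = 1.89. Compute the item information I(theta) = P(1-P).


P = 1/(1+exp(-(2.71-1.89))) = 0.6942
I = P*(1-P) = 0.6942 * 0.3058
I = 0.2123

0.2123


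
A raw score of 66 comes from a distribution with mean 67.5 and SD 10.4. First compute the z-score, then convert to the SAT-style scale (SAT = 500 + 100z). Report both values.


z = (X - mean) / SD = (66 - 67.5) / 10.4
z = -1.5 / 10.4
z = -0.1442
SAT-scale = SAT = 500 + 100z
Carry z at full precision (z = -1.5 / 10.4) into the conversion:
SAT-scale = 500 + 100 * (-1.5 / 10.4) = 500 + -150 / 10.4
SAT-scale = 500 + -14.4231
SAT-scale = 485.5769

485.5769


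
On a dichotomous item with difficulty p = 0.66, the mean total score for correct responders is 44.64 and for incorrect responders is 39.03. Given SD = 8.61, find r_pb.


q = 1 - p = 0.34
rpb = ((M1 - M0) / SD) * sqrt(p * q)
rpb = ((44.64 - 39.03) / 8.61) * sqrt(0.66 * 0.34)
rpb = 0.3087

0.3087


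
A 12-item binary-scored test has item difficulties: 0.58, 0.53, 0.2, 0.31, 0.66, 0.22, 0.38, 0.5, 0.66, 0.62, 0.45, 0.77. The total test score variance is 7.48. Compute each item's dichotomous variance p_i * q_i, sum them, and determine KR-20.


For each item, compute p_i * q_i:
  Item 1: 0.58 * 0.42 = 0.2436
  Item 2: 0.53 * 0.47 = 0.2491
  Item 3: 0.2 * 0.8 = 0.16
  Item 4: 0.31 * 0.69 = 0.2139
  Item 5: 0.66 * 0.34 = 0.2244
  Item 6: 0.22 * 0.78 = 0.1716
  Item 7: 0.38 * 0.62 = 0.2356
  Item 8: 0.5 * 0.5 = 0.25
  Item 9: 0.66 * 0.34 = 0.2244
  Item 10: 0.62 * 0.38 = 0.2356
  Item 11: 0.45 * 0.55 = 0.2475
  Item 12: 0.77 * 0.23 = 0.1771
Sum(p_i * q_i) = 0.2436 + 0.2491 + 0.16 + 0.2139 + 0.2244 + 0.1716 + 0.2356 + 0.25 + 0.2244 + 0.2356 + 0.2475 + 0.1771 = 2.6328
KR-20 = (k/(k-1)) * (1 - Sum(p_i*q_i) / Var_total)
= (12/11) * (1 - 2.6328/7.48)
= 1.0909 * 0.648
KR-20 = 0.7069

0.7069


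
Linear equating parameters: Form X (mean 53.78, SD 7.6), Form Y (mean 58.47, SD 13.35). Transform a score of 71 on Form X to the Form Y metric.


slope = SD_Y / SD_X = 13.35 / 7.6 ~ 1.7566
intercept = mean_Y - slope * mean_X = 58.47 - (13.35 / 7.6) * 53.78 ~ -35.9988
Y = slope * X + intercept. To avoid rounding drift from the rounded slope/intercept, evaluate the equivalent form Y = mean_Y + SD_Y * (X - mean_X) / SD_X at full precision:
Y = 58.47 + 13.35 * (71 - 53.78) / 7.6
Y = 58.47 + 13.35 * 17.22 / 7.6
Y = 58.47 + 229.887 / 7.6
Y = 58.47 + 30.2483
Y = 88.7183

88.7183


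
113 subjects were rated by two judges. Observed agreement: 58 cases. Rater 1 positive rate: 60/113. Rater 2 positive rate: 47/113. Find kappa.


P_o = 58/113 = 0.513274
P_e = (60*47 + 53*66) / 12769 = 0.494792
kappa = (P_o - P_e) / (1 - P_e)
kappa = (0.513274 - 0.494792) / (1 - 0.494792)
kappa = 0.0366

0.0366


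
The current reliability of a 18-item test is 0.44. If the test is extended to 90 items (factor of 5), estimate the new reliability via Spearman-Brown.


r_new = (n * rxx) / (1 + (n-1) * rxx)
r_new = (5 * 0.44) / (1 + 4 * 0.44)
r_new = 2.2 / 2.76
r_new = 0.7971

0.7971


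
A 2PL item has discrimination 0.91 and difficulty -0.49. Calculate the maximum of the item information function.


For 2PL, max info at theta = b = -0.49
I_max = a^2 / 4 = 0.91^2 / 4
= 0.8281 / 4
I_max = 0.207

0.207


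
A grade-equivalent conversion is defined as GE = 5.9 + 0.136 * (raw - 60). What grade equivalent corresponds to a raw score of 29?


raw - median = 29 - 60 = -31
slope * diff = 0.136 * -31 = -4.216
GE = 5.9 + -4.216
GE = 1.684

1.684


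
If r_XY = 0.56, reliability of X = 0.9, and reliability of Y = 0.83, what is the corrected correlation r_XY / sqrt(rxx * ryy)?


r_corrected = rxy / sqrt(rxx * ryy)
= 0.56 / sqrt(0.9 * 0.83)
= 0.56 / sqrt(0.747)
= 0.56 / 0.864292
r_corrected = 0.6479

0.6479


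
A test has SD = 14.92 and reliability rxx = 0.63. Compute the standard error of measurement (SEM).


SEM = SD * sqrt(1 - rxx)
SEM = 14.92 * sqrt(1 - 0.63)
SEM = 14.92 * sqrt(0.37) = 14.92 * 0.608276
SEM = 9.0755

9.0755


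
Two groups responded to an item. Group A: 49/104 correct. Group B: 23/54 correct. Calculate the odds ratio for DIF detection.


Odds_A = 49/55 = 0.8909
Odds_B = 23/31 = 0.7419
OR = Odds_A / Odds_B = 0.8909 / 0.7419
Exactly, OR = (49 * 31) / (55 * 23) = 1519 / 1265
OR = 1.2008

1.2008


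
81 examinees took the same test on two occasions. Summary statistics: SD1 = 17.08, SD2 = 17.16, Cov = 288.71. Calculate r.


r = cov(X,Y) / (SD_X * SD_Y)
r = 288.71 / (17.08 * 17.16)
r = 288.71 / 293.0928
r = 0.985

0.985


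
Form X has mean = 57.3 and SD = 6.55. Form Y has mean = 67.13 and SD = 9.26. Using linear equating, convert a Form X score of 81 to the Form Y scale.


slope = SD_Y / SD_X = 9.26 / 6.55 ~ 1.4137
intercept = mean_Y - slope * mean_X = 67.13 - (9.26 / 6.55) * 57.3 ~ -13.8773
Y = slope * X + intercept. To avoid rounding drift from the rounded slope/intercept, evaluate the equivalent form Y = mean_Y + SD_Y * (X - mean_X) / SD_X at full precision:
Y = 67.13 + 9.26 * (81 - 57.3) / 6.55
Y = 67.13 + 9.26 * 23.7 / 6.55
Y = 67.13 + 219.462 / 6.55
Y = 67.13 + 33.5056
Y = 100.6356

100.6356


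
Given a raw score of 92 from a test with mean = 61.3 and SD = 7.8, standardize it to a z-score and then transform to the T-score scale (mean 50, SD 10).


z = (X - mean) / SD = (92 - 61.3) / 7.8
z = 30.7 / 7.8
z = 3.9359
T-score = T = 50 + 10z
Carry z at full precision (z = 30.7 / 7.8) into the conversion:
T-score = 50 + 10 * (30.7 / 7.8) = 50 + 307 / 7.8
T-score = 50 + 39.359
T-score = 89.359

89.359


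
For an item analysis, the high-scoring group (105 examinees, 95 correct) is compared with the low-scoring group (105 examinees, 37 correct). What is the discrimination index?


p_upper = 95/105 = 0.9048
p_lower = 37/105 = 0.3524
D = 0.9048 - 0.3524 = 0.5524

0.5524


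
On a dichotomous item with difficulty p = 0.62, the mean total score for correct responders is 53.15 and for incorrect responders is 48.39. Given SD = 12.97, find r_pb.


q = 1 - p = 0.38
rpb = ((M1 - M0) / SD) * sqrt(p * q)
rpb = ((53.15 - 48.39) / 12.97) * sqrt(0.62 * 0.38)
rpb = 0.1781

0.1781


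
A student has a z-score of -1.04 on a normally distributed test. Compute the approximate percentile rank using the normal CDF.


CDF(z) = 0.5 * (1 + erf(z/sqrt(2)))
erf(-0.7354) = -0.7017
CDF = 0.1492
Percentile rank = 0.1492 * 100 = 14.92

14.92


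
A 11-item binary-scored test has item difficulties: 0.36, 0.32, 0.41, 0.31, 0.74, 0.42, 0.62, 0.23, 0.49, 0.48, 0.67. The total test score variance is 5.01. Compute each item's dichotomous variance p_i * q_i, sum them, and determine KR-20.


For each item, compute p_i * q_i:
  Item 1: 0.36 * 0.64 = 0.2304
  Item 2: 0.32 * 0.68 = 0.2176
  Item 3: 0.41 * 0.59 = 0.2419
  Item 4: 0.31 * 0.69 = 0.2139
  Item 5: 0.74 * 0.26 = 0.1924
  Item 6: 0.42 * 0.58 = 0.2436
  Item 7: 0.62 * 0.38 = 0.2356
  Item 8: 0.23 * 0.77 = 0.1771
  Item 9: 0.49 * 0.51 = 0.2499
  Item 10: 0.48 * 0.52 = 0.2496
  Item 11: 0.67 * 0.33 = 0.2211
Sum(p_i * q_i) = 0.2304 + 0.2176 + 0.2419 + 0.2139 + 0.1924 + 0.2436 + 0.2356 + 0.1771 + 0.2499 + 0.2496 + 0.2211 = 2.4731
KR-20 = (k/(k-1)) * (1 - Sum(p_i*q_i) / Var_total)
= (11/10) * (1 - 2.4731/5.01)
= 1.1 * 0.5064
KR-20 = 0.557

0.557


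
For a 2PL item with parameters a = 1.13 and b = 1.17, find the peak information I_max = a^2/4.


For 2PL, max info at theta = b = 1.17
I_max = a^2 / 4 = 1.13^2 / 4
= 1.2769 / 4
I_max = 0.3192

0.3192


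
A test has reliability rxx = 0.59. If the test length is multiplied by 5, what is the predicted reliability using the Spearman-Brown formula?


r_new = (n * rxx) / (1 + (n-1) * rxx)
r_new = (5 * 0.59) / (1 + 4 * 0.59)
r_new = 2.95 / 3.36
r_new = 0.878

0.878


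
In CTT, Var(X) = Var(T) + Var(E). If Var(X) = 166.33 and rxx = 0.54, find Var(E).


var_true = rxx * var_obs = 0.54 * 166.33 = 89.8182
var_error = var_obs - var_true
var_error = 166.33 - 89.8182
var_error = 76.5118

76.5118


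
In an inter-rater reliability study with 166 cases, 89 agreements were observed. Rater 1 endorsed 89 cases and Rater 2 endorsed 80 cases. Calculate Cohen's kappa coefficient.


P_o = 89/166 = 0.536145
P_e = (89*80 + 77*86) / 27556 = 0.498694
kappa = (P_o - P_e) / (1 - P_e)
kappa = (0.536145 - 0.498694) / (1 - 0.498694)
kappa = 0.0747

0.0747


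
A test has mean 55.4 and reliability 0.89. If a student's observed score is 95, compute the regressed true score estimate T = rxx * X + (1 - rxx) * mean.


T_est = rxx * X + (1 - rxx) * mean
T_est = 0.89 * 95 + 0.11 * 55.4
T_est = 84.55 + 6.094
T_est = 90.644

90.644


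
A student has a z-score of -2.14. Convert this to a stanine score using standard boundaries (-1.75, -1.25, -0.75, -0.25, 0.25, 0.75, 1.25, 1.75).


Stanine boundaries: [-1.75, -1.25, -0.75, -0.25, 0.25, 0.75, 1.25, 1.75]
z = -2.14
Check each boundary:
  z < -1.75
  z < -1.25
  z < -0.75
  z < -0.25
  z < 0.25
  z < 0.75
  z < 1.25
  z < 1.75
Highest qualifying boundary gives stanine = 1

1


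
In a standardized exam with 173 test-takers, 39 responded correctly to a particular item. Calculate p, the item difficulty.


Item difficulty p = number correct / total examinees
p = 39 / 173
p = 0.2254

0.2254


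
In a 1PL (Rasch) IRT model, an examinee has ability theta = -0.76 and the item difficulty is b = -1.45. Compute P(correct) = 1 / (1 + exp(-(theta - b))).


theta - b = -0.76 - -1.45 = 0.69
exp(-(theta - b)) = exp(-0.69) = 0.5016
P = 1 / (1 + 0.5016)
P = 0.666

0.666


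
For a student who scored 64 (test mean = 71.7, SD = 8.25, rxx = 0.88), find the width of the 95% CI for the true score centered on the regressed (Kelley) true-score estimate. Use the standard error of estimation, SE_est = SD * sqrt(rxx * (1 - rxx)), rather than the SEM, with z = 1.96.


True score estimate = 0.88*64 + 0.12*71.7 = 64.924
SE_est = SD * sqrt(rxx * (1 - rxx)) = 8.25 * sqrt(0.88 * 0.12) = 8.25 * sqrt(0.1056) = 2.680933
CI = T_est +/- z * SE_est, so width = 2 * z * SE_est = 2 * 1.96 * 2.680933
Width = 10.5093

10.5093


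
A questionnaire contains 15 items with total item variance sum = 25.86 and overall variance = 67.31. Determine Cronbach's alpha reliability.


alpha = (k/(k-1)) * (1 - sum(si^2)/s_total^2)
= (15/14) * (1 - 25.86/67.31)
alpha = 0.6598

0.6598


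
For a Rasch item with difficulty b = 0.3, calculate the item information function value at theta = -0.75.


P = 1/(1+exp(-(-0.75-0.3))) = 0.2592
I = P*(1-P) = 0.2592 * 0.7408
I = 0.192

0.192


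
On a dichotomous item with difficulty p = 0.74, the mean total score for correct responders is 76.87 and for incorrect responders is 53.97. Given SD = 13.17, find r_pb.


q = 1 - p = 0.26
rpb = ((M1 - M0) / SD) * sqrt(p * q)
rpb = ((76.87 - 53.97) / 13.17) * sqrt(0.74 * 0.26)
rpb = 0.7627

0.7627


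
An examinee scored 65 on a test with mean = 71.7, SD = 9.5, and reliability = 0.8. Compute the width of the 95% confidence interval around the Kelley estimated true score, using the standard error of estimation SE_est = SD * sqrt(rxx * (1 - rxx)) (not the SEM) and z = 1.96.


True score estimate = 0.8*65 + 0.2*71.7 = 66.34
SE_est = SD * sqrt(rxx * (1 - rxx)) = 9.5 * sqrt(0.8 * 0.2) = 9.5 * sqrt(0.16) = 3.8
CI = T_est +/- z * SE_est, so width = 2 * z * SE_est = 2 * 1.96 * 3.8
Width = 14.896

14.896


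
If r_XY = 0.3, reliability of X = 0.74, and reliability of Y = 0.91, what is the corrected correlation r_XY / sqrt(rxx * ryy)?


r_corrected = rxy / sqrt(rxx * ryy)
= 0.3 / sqrt(0.74 * 0.91)
= 0.3 / sqrt(0.6734)
= 0.3 / 0.82061
r_corrected = 0.3656

0.3656


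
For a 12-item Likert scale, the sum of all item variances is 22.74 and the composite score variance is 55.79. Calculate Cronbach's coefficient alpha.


alpha = (k/(k-1)) * (1 - sum(si^2)/s_total^2)
= (12/11) * (1 - 22.74/55.79)
alpha = 0.6463

0.6463


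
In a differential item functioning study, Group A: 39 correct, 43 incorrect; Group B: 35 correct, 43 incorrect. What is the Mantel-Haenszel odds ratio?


Odds_A = 39/43 = 0.907
Odds_B = 35/43 = 0.814
OR = Odds_A / Odds_B = 0.907 / 0.814
Exactly, OR = (39 * 43) / (43 * 35) = 1677 / 1505
OR = 1.1143

1.1143


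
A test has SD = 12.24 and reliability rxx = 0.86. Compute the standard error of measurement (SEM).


SEM = SD * sqrt(1 - rxx)
SEM = 12.24 * sqrt(1 - 0.86)
SEM = 12.24 * sqrt(0.14) = 12.24 * 0.374166
SEM = 4.5798

4.5798


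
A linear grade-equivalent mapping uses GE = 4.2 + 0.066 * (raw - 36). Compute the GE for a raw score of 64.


raw - median = 64 - 36 = 28
slope * diff = 0.066 * 28 = 1.848
GE = 4.2 + 1.848
GE = 6.048

6.048


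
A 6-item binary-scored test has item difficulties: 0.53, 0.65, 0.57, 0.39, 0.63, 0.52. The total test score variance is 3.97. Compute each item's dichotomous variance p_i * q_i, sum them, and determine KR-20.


For each item, compute p_i * q_i:
  Item 1: 0.53 * 0.47 = 0.2491
  Item 2: 0.65 * 0.35 = 0.2275
  Item 3: 0.57 * 0.43 = 0.2451
  Item 4: 0.39 * 0.61 = 0.2379
  Item 5: 0.63 * 0.37 = 0.2331
  Item 6: 0.52 * 0.48 = 0.2496
Sum(p_i * q_i) = 0.2491 + 0.2275 + 0.2451 + 0.2379 + 0.2331 + 0.2496 = 1.4423
KR-20 = (k/(k-1)) * (1 - Sum(p_i*q_i) / Var_total)
= (6/5) * (1 - 1.4423/3.97)
= 1.2 * 0.6367
KR-20 = 0.764

0.764


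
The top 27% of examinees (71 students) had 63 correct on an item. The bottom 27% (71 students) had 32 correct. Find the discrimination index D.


p_upper = 63/71 = 0.8873
p_lower = 32/71 = 0.4507
D = 0.8873 - 0.4507 = 0.4366

0.4366
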